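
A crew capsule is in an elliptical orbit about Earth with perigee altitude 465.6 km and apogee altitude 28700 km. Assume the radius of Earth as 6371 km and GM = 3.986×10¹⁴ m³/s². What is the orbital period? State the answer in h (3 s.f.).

r_p = 6371 + 465.6 = 6836.6 km = 6.8366×10⁶ m.
r_a = 6371 + 28700 = 35071 km = 3.5071×10⁷ m.
Semi-major axis a = (r_p + r_a)/2 = (6836.6 + 35071)/2 = 20954 km = 2.095×10⁷ m.
By Kepler's third law T = 2π√(a³/μ) = 2π × 4.804×10³ = 3.019×10⁴ s.
= 8.385 h.

T ≈ 8.38 h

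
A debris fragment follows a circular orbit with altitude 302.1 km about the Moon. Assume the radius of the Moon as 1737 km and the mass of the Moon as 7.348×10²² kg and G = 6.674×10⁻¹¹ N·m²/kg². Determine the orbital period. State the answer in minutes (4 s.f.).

μ = GM = 6.674×10⁻¹¹ × 7.348×10²² = 4.904×10¹² m³/s².
r = 1737 + 302.1 = 2039.1 km = 2.0391×10⁶ m.
Kepler's third law: T = 2π√(r³/μ) = 2π√((2.039×10⁶)³ / 4.904×10¹²).
r³/μ = 1.729×10⁶ s², so T = 2π × 1.315×10³ = 8.262×10³ s.
Converting: 8.262×10³ s ÷ 60.00 = 137.7 minutes.

T ≈ 137.7 minutes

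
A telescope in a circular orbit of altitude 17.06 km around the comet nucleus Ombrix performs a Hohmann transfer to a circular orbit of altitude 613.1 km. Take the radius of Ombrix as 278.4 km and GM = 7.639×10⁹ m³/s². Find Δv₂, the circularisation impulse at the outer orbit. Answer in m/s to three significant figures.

Δv ≈ 27.3 m/s

r₁ = 278.4 + 17.06 = 295.46 km = 2.9546×10⁵ m.
r₂ = 278.4 + 613.1 = 891.50 km = 8.9150×10⁵ m.
Transfer ellipse a_t = (r₁ + r₂)/2 = 5.935×10⁵ m.
At r₁: circular v_c1 = √(μ/r₁) = 160.8 m/s; transfer-periapsis v_p = √[μ(2/r₁ − 1/a_t)] = 197.1 m/s.
At r₂: circular v_c2 = √(μ/r₂) = 92.57 m/s; transfer-apoapsis v_a = √[μ(2/r₂ − 1/a_t)] = 65.31 m/s.
Δv₂ = v_c2 − v_a = 27.25 m/s.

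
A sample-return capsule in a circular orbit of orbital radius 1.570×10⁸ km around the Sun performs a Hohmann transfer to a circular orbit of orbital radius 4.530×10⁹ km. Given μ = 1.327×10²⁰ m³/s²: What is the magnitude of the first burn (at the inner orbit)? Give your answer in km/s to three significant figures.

Δv ≈ 11.3 km/s

r₁ = 1.570×10⁸ km = 1.570×10¹¹ m.
r₂ = 4.530×10⁹ km = 4.530×10¹² m.
Transfer ellipse a_t = (r₁ + r₂)/2 = 2.344×10¹² m.
At r₁: circular v_c1 = √(μ/r₁) = 29070 m/s; transfer-perihelion v_p = √[μ(2/r₁ − 1/a_t)] = 40420 m/s.
Δv₁ = v_p − v_c1 = 11350 m/s.
= 11.35 km/s.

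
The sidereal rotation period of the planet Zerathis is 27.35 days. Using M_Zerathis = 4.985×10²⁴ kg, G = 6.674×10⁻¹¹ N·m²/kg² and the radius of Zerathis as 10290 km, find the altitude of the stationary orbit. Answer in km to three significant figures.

μ = GM = 6.674×10⁻¹¹ × 4.985×10²⁴ = 3.327×10¹⁴ m³/s².
T = 27.35 days = 2.363×10⁶ s.
A synchronous orbit has period T, so by Kepler's third law a = (μT²/4π²)^(1/3).
μT²/4π² = 3.327×10¹⁴ × (2.363×10⁶)² / 39.48 = 4.706×10²⁵ m³.
a = 3.610×10⁸ m = 3.6103×10⁵ km.
Altitude h = a − R = 3.6103×10⁵ − 10290 = 3.5074×10⁵ km.

h_sync ≈ 3.51×10⁵ km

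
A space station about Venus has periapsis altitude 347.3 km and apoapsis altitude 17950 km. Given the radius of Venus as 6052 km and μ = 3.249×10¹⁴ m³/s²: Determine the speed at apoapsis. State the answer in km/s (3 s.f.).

v ≈ 2.39 km/s

r_p = 6052 + 347.3 = 6399.3 km = 6.3993×10⁶ m.
r_a = 6052 + 17950 = 24002 km = 2.4002×10⁷ m.
Semi-major axis a = (r_p + r_a)/2 = 15201 km = 1.520×10⁷ m.
Vis-viva: v² = μ(2/r − 1/a) = 3.249×10¹⁴ × (8.333×10⁻⁸ − 6.579×10⁻⁸) = 5.699×10⁶ m²/s².
v = 2387 m/s = 2.387 km/s.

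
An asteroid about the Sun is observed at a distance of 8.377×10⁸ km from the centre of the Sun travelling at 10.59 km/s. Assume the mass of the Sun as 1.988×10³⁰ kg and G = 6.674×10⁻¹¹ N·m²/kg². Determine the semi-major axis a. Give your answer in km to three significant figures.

μ = GM = 6.674×10⁻¹¹ × 1.988×10³⁰ = 1.327×10²⁰ m³/s².
r = 8.377×10¹¹ m.
Specific orbital energy ε = v²/2 − μ/r = (10590)²/2 − 1.327×10²⁰/8.377×10¹¹ = -1.023×10⁸ J/kg.
Since ε = −μ/(2a), a = −μ/(2ε) = 6.484×10¹¹ m = 6.4841×10⁸ km.

a ≈ 6.48×10⁸ km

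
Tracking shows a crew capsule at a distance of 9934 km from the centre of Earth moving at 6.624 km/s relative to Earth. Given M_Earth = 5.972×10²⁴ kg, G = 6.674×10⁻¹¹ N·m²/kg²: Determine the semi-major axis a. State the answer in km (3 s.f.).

μ = GM = 6.674×10⁻¹¹ × 5.972×10²⁴ = 3.986×10¹⁴ m³/s².
r = 9.934×10⁶ m.
Vis-viva rearranged: 1/a = 2/r − v²/μ = 2.013×10⁻⁷ − 1.101×10⁻⁷ = 9.124×10⁻⁸ m⁻¹.
a = 1.096×10⁷ m = 10960 km.

a ≈ 11000 km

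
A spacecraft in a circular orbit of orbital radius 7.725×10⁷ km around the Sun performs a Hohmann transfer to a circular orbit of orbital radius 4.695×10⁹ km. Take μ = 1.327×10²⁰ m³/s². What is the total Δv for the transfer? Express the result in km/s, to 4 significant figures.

Δv_total ≈ 21.05 km/s

r₁ = 7.725×10⁷ km = 7.725×10¹⁰ m.
r₂ = 4.695×10⁹ km = 4.695×10¹² m.
Transfer ellipse a_t = (r₁ + r₂)/2 = 2.386×10¹² m.
At r₁: circular v_c1 = √(μ/r₁) = 41450 m/s; transfer-perihelion v_p = √[μ(2/r₁ − 1/a_t)] = 58140 m/s.
Δv₁ = v_p − v_c1 = 16690 m/s.
At r₂: circular v_c2 = √(μ/r₂) = 5316 m/s; transfer-aphelion v_a = √[μ(2/r₂ − 1/a_t)] = 956.6 m/s.
Δv₂ = v_c2 − v_a = 4360 m/s.
Total Δv = Δv₁ + Δv₂ = 21050 m/s = 21.05 km/s.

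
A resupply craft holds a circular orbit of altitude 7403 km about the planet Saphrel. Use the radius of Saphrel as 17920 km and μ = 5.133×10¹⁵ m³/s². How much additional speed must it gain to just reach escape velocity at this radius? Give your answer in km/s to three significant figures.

Δv ≈ 5.90 km/s

r = 17920 + 7403 = 25323 km = 2.5323×10⁷ m.
Circular speed v_c = √(μ/r) = 14240 m/s.
Escape speed v_esc = √(2μ/r) = √2 × v_c = 20130 m/s.
Δv = v_esc − v_c = 5897 m/s = 5.897 km/s.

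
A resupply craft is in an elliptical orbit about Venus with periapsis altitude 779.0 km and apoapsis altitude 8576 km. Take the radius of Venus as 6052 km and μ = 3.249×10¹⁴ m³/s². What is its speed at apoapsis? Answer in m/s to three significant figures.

r_p = 6052 + 779.0 = 6831.0 km = 6.8310×10⁶ m.
r_a = 6052 + 8576 = 14628 km = 1.4628×10⁷ m.
Semi-major axis a = (r_p + r_a)/2 = 10730 km = 1.073×10⁷ m.
Vis-viva: v² = μ(2/r − 1/a) = 3.249×10¹⁴ × (1.367×10⁻⁷ − 9.320×10⁻⁸) = 1.414×10⁷ m²/s².
v = 3760 m/s.

v ≈ 3760 m/s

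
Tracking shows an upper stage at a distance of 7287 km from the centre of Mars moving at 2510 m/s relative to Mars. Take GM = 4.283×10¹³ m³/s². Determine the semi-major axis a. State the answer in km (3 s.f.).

a ≈ 7850 km

r = 7.287×10⁶ m.
Specific orbital energy ε = v²/2 − μ/r = (2510)²/2 − 4.283×10¹³/7.287×10⁶ = -2.728×10⁶ J/kg.
Since ε = −μ/(2a), a = −μ/(2ε) = 7.851×10⁶ m = 7851.4 km.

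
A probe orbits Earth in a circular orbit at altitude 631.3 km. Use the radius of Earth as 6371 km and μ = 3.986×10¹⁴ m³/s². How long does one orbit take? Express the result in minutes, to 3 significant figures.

T ≈ 97.2 minutes

r = 6371 + 631.3 = 7002.3 km = 7.0023×10⁶ m.
Kepler's third law: T = 2π√(r³/μ) = 2π√((7.002×10⁶)³ / 3.986×10¹⁴).
r³/μ = 8.614×10⁵ s², so T = 2π × 9.281×10² = 5.831×10³ s.
Converting: 5.831×10³ s ÷ 60.00 = 97.19 minutes.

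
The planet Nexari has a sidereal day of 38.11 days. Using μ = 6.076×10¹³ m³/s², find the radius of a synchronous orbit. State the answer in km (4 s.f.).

r_sync ≈ 2.555×10⁵ km

T = 38.11 days = 3.293×10⁶ s.
A synchronous orbit has period T, so by Kepler's third law a = (μT²/4π²)^(1/3).
μT²/4π² = 6.076×10¹³ × (3.293×10⁶)² / 39.48 = 1.669×10²⁵ m³.
a = 2.555×10⁸ m = 2.5554×10⁵ km.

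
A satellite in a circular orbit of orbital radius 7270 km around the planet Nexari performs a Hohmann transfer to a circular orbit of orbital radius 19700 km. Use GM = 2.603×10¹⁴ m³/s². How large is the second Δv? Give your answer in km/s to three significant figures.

r₁ = 7270 km = 7.270×10⁶ m.
r₂ = 19700 km = 1.970×10⁷ m.
Transfer ellipse a_t = (r₁ + r₂)/2 = 1.348×10⁷ m.
At r₁: circular v_c1 = √(μ/r₁) = 5984 m/s; transfer-periapsis v_p = √[μ(2/r₁ − 1/a_t)] = 7232 m/s.
At r₂: circular v_c2 = √(μ/r₂) = 3635 m/s; transfer-apoapsis v_a = √[μ(2/r₂ − 1/a_t)] = 2669 m/s.
Δv₂ = v_c2 − v_a = 966.0 m/s.
= 0.966 km/s.

Δv ≈ 0.966 km/s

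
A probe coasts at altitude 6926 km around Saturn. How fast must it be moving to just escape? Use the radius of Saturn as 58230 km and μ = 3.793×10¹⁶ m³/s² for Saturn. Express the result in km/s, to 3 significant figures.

r = 58230 + 6926 = 65156 km = 6.5156×10⁷ m.
Escape speed v_esc = √(2μ/r) = √(2 × 3.793×10¹⁶ / 6.516×10⁷) = √(1.164×10⁹) = 34120 m/s.
= 34.12 km/s.

v_esc ≈ 34.1 km/s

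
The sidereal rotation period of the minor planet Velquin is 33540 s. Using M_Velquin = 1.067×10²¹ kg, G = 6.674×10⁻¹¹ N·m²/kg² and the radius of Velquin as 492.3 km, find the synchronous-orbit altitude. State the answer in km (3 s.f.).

h_sync ≈ 774 km

μ = GM = 6.674×10⁻¹¹ × 1.067×10²¹ = 7.121×10¹⁰ m³/s².
A synchronous orbit has period T, so by Kepler's third law a = (μT²/4π²)^(1/3).
μT²/4π² = 7.121×10¹⁰ × (3.354×10⁴)² / 39.48 = 2.029×10¹⁸ m³.
a = 1.266×10⁶ m = 1266.0 km.
Altitude h = a − R = 1266.0 − 492.3 = 773.72 km.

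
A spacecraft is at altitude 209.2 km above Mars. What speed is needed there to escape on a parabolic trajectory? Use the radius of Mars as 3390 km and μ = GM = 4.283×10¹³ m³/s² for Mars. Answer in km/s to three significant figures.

v_esc ≈ 4.88 km/s

r = 3390 + 209.2 = 3599.2 km = 3.5992×10⁶ m.
Escape speed v_esc = √(2μ/r) = √(2 × 4.283×10¹³ / 3.599×10⁶) = √(2.380×10⁷) = 4878 m/s.
= 4.878 km/s.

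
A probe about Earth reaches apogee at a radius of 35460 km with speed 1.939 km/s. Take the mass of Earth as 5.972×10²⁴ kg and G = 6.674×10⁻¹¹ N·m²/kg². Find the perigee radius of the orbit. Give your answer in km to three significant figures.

perigee radius ≈ 7120 km

μ = GM = 6.674×10⁻¹¹ × 5.972×10²⁴ = 3.986×10¹⁴ m³/s².
r_a = 3.546×10⁷ m.
Specific energy ε = v²/2 − μ/r = -9.360×10⁶ J/kg, so a = −μ/(2ε) = 2.129×10⁷ m.
The apsides satisfy r_p + r_a = 2a, so the perigee radius is 2a − r_a = 7.122×10⁶ m = 7121.7 km.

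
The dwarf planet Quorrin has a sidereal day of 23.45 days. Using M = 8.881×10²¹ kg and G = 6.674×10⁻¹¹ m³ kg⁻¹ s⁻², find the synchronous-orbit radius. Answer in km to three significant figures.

μ = GM = 6.674×10⁻¹¹ × 8.881×10²¹ = 5.927×10¹¹ m³/s².
T = 23.45 days = 2.026×10⁶ s.
A synchronous orbit has period T, so by Kepler's third law a = (μT²/4π²)^(1/3).
μT²/4π² = 5.927×10¹¹ × (2.026×10⁶)² / 39.48 = 6.163×10²² m³.
a = 3.950×10⁷ m = 39500 km.

r_sync ≈ 39500 km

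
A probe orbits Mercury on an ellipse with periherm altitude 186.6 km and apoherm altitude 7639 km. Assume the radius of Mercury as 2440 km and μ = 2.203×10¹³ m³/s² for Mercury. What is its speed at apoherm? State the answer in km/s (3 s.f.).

v ≈ 0.951 km/s

r_p = 2440 + 186.6 = 2626.6 km = 2.6266×10⁶ m.
r_a = 2440 + 7639 = 10079 km = 1.0079×10⁷ m.
Semi-major axis a = (r_p + r_a)/2 = 6352.8 km = 6.353×10⁶ m.
Vis-viva: v² = μ(2/r − 1/a) = 2.203×10¹³ × (1.984×10⁻⁷ − 1.574×10⁻⁷) = 9.037×10⁵ m²/s².
v = 950.6 m/s = 0.9506 km/s.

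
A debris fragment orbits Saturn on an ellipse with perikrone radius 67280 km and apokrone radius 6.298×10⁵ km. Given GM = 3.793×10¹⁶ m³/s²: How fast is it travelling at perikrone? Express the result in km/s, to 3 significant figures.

Semi-major axis a = (r_p + r_a)/2 = 3.4854×10⁵ km = 3.485×10⁸ m.
Vis-viva: v² = μ(2/r − 1/a) = 3.793×10¹⁶ × (2.973×10⁻⁸ − 2.869×10⁻⁹) = 1.019×10⁹ m²/s².
v = 31920 m/s = 31.92 km/s.

v ≈ 31.9 km/s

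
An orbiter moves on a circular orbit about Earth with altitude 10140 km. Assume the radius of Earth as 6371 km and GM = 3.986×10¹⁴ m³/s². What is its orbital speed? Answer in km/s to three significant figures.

r = 6371 + 10140 = 16511 km = 1.6511×10⁷ m.
For a circular orbit v = √(μ/r) = √(3.986×10¹⁴ / 1.651×10⁷) = √(2.414×10⁷) = 4913 m/s.
That is 4.913 km/s.

v ≈ 4.91 km/s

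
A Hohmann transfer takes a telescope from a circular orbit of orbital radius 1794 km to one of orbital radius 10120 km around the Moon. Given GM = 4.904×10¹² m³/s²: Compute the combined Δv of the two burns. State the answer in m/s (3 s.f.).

r₁ = 1794 km = 1.794×10⁶ m.
r₂ = 10120 km = 1.012×10⁷ m.
Transfer ellipse a_t = (r₁ + r₂)/2 = 5.957×10⁶ m.
At r₁: circular v_c1 = √(μ/r₁) = 1653 m/s; transfer-perilune v_p = √[μ(2/r₁ − 1/a_t)] = 2155 m/s.
Δv₁ = v_p − v_c1 = 501.6 m/s.
At r₂: circular v_c2 = √(μ/r₂) = 696.1 m/s; transfer-apolune v_a = √[μ(2/r₂ − 1/a_t)] = 382.0 m/s.
Δv₂ = v_c2 − v_a = 314.1 m/s.
Total Δv = Δv₁ + Δv₂ = 815.7 m/s.

Δv_total ≈ 816 m/s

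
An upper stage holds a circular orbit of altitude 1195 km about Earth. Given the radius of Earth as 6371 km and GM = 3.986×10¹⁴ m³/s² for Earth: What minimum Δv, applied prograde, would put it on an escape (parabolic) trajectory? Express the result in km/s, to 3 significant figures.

r = 6371 + 1195 = 7566.0 km = 7.5660×10⁶ m.
Circular speed v_c = √(μ/r) = 7258 m/s.
Escape speed v_esc = √(2μ/r) = √2 × v_c = 10260 m/s.
Δv = v_esc − v_c = 3006 m/s = 3.006 km/s.

Δv ≈ 3.01 km/s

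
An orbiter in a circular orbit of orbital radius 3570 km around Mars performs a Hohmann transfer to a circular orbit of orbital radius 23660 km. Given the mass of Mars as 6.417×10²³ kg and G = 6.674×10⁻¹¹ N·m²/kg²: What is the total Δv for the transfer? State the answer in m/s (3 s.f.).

Δv_total ≈ 1760 m/s

μ = GM = 6.674×10⁻¹¹ × 6.417×10²³ = 4.283×10¹³ m³/s².
r₁ = 3570 km = 3.570×10⁶ m.
r₂ = 23660 km = 2.366×10⁷ m.
Transfer ellipse a_t = (r₁ + r₂)/2 = 1.362×10⁷ m.
At r₁: circular v_c1 = √(μ/r₁) = 3464 m/s; transfer-periapsis v_p = √[μ(2/r₁ − 1/a_t)] = 4566 m/s.
Δv₁ = v_p − v_c1 = 1102 m/s.
At r₂: circular v_c2 = √(μ/r₂) = 1345 m/s; transfer-apoapsis v_a = √[μ(2/r₂ − 1/a_t)] = 688.9 m/s.
Δv₂ = v_c2 − v_a = 656.5 m/s.
Total Δv = Δv₁ + Δv₂ = 1759 m/s.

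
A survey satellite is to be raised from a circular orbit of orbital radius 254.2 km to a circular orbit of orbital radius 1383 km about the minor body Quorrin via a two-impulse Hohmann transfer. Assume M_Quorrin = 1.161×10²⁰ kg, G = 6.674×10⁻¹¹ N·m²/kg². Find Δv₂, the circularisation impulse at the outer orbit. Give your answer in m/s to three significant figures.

Δv ≈ 33.1 m/s

μ = GM = 6.674×10⁻¹¹ × 1.161×10²⁰ = 7.749×10⁹ m³/s².
r₁ = 254.2 km = 2.542×10⁵ m.
r₂ = 1383 km = 1.383×10⁶ m.
Transfer ellipse a_t = (r₁ + r₂)/2 = 8.186×10⁵ m.
At r₁: circular v_c1 = √(μ/r₁) = 174.6 m/s; transfer-periapsis v_p = √[μ(2/r₁ − 1/a_t)] = 226.9 m/s.
At r₂: circular v_c2 = √(μ/r₂) = 74.85 m/s; transfer-apoapsis v_a = √[μ(2/r₂ − 1/a_t)] = 41.71 m/s.
Δv₂ = v_c2 − v_a = 33.14 m/s.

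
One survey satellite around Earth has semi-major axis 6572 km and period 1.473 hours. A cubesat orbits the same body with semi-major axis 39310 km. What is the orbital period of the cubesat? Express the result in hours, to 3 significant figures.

T₂ ≈ 21.5 hours

Kepler's third law: T² ∝ a³, so T₂ = T₁ (a₂/a₁)^(3/2).
a₂/a₁ = 5.981, (a₂/a₁)^(3/2) = 14.63.
T₂ = 1.473 × 14.63 = 21.55 hours.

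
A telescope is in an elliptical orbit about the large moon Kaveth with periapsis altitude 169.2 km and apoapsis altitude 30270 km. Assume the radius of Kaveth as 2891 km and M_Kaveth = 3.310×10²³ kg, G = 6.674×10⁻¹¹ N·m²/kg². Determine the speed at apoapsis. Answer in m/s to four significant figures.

μ = GM = 6.674×10⁻¹¹ × 3.310×10²³ = 2.209×10¹³ m³/s².
r_p = 2891 + 169.2 = 3060.2 km = 3.0602×10⁶ m.
r_a = 2891 + 30270 = 33161 km = 3.3161×10⁷ m.
Semi-major axis a = (r_p + r_a)/2 = 18111 km = 1.811×10⁷ m.
Vis-viva: v² = μ(2/r − 1/a) = 2.209×10¹³ × (6.031×10⁻⁸ − 5.522×10⁻⁸) = 1.126×10⁵ m²/s².
v = 335.5 m/s.

v ≈ 335.5 m/s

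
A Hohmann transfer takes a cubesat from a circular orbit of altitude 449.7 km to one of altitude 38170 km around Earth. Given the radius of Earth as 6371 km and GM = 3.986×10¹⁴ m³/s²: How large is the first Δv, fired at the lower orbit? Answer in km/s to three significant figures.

Δv ≈ 2.42 km/s

r₁ = 6371 + 449.7 = 6820.7 km = 6.8207×10⁶ m.
r₂ = 6371 + 38170 = 44541 km = 4.4541×10⁷ m.
Transfer ellipse a_t = (r₁ + r₂)/2 = 2.568×10⁷ m.
At r₁: circular v_c1 = √(μ/r₁) = 7645 m/s; transfer-perigee v_p = √[μ(2/r₁ − 1/a_t)] = 10070 m/s.
Δv₁ = v_p − v_c1 = 2423 m/s.
= 2.423 km/s.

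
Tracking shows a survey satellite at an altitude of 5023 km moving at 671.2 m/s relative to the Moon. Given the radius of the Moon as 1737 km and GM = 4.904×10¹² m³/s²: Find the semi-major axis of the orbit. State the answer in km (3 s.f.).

r = 1737 + 5023 = 6760.0 km = 6.760×10⁶ m.
Vis-viva rearranged: 1/a = 2/r − v²/μ = 2.959×10⁻⁷ − 9.187×10⁻⁸ = 2.040×10⁻⁷ m⁻¹.
a = 4.902×10⁶ m = 4902.1 km.

a ≈ 4900 km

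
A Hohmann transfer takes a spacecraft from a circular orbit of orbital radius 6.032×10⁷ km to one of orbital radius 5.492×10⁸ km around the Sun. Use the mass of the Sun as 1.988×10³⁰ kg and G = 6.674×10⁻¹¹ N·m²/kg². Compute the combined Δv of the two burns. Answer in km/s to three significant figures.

μ = GM = 6.674×10⁻¹¹ × 1.988×10³⁰ = 1.327×10²⁰ m³/s².
r₁ = 6.032×10⁷ km = 6.032×10¹⁰ m.
r₂ = 5.492×10⁸ km = 5.492×10¹¹ m.
Transfer ellipse a_t = (r₁ + r₂)/2 = 3.048×10¹¹ m.
At r₁: circular v_c1 = √(μ/r₁) = 46900 m/s; transfer-perihelion v_p = √[μ(2/r₁ − 1/a_t)] = 62960 m/s.
Δv₁ = v_p − v_c1 = 16060 m/s.
At r₂: circular v_c2 = √(μ/r₂) = 15540 m/s; transfer-aphelion v_a = √[μ(2/r₂ − 1/a_t)] = 6915 m/s.
Δv₂ = v_c2 − v_a = 8628 m/s.
Total Δv = Δv₁ + Δv₂ = 24690 m/s = 24.69 km/s.

Δv_total ≈ 24.7 km/s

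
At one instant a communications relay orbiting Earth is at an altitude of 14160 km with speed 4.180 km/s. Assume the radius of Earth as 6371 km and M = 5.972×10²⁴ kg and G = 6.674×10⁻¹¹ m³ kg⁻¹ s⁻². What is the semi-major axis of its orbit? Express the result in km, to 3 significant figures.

μ = GM = 6.674×10⁻¹¹ × 5.972×10²⁴ = 3.986×10¹⁴ m³/s².
r = 6371 + 14160 = 20531 km = 2.053×10⁷ m.
Vis-viva rearranged: 1/a = 2/r − v²/μ = 9.741×10⁻⁸ − 4.384×10⁻⁸ = 5.358×10⁻⁸ m⁻¹.
a = 1.867×10⁷ m = 18665 km.

a ≈ 18700 km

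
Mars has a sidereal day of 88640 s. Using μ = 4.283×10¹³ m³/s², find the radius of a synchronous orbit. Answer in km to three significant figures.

r_sync ≈ 20400 km

A synchronous orbit has period T, so by Kepler's third law a = (μT²/4π²)^(1/3).
μT²/4π² = 4.283×10¹³ × (8.864×10⁴)² / 39.48 = 8.524×10²¹ m³.
a = 2.043×10⁷ m = 20428 km.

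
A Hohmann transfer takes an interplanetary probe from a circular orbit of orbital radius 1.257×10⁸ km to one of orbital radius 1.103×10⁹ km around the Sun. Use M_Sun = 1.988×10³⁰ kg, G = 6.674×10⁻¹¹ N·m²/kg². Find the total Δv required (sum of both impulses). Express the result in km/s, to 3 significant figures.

Δv_total ≈ 17.1 km/s

μ = GM = 6.674×10⁻¹¹ × 1.988×10³⁰ = 1.327×10²⁰ m³/s².
r₁ = 1.257×10⁸ km = 1.257×10¹¹ m.
r₂ = 1.103×10⁹ km = 1.103×10¹² m.
Transfer ellipse a_t = (r₁ + r₂)/2 = 6.144×10¹¹ m.
At r₁: circular v_c1 = √(μ/r₁) = 32490 m/s; transfer-perihelion v_p = √[μ(2/r₁ − 1/a_t)] = 43530 m/s.
Δv₁ = v_p − v_c1 = 11040 m/s.
At r₂: circular v_c2 = √(μ/r₂) = 10970 m/s; transfer-aphelion v_a = √[μ(2/r₂ − 1/a_t)] = 4961 m/s.
Δv₂ = v_c2 − v_a = 6007 m/s.
Total Δv = Δv₁ + Δv₂ = 17050 m/s = 17.05 km/s.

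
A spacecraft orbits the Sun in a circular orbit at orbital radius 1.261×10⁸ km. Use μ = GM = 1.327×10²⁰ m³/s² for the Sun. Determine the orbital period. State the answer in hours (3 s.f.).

T ≈ 6780 hours

r = 1.261×10⁸ km = 1.261×10¹¹ m.
Kepler's third law: T = 2π√(r³/μ) = 2π√((1.261×10¹¹)³ / 1.327×10²⁰).
r³/μ = 1.511×10¹³ s², so T = 2π × 3.887×10⁶ = 2.442×10⁷ s.
Converting: 2.442×10⁷ s ÷ 3600 = 6784 hours.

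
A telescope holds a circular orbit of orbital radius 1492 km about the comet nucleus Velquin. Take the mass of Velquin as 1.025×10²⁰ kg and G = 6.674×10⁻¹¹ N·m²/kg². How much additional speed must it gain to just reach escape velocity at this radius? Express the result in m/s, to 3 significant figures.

μ = GM = 6.674×10⁻¹¹ × 1.025×10²⁰ = 6.841×10⁹ m³/s².
r = 1492 km = 1.492×10⁶ m.
Circular speed v_c = √(μ/r) = 67.71 m/s.
Escape speed v_esc = √(2μ/r) = √2 × v_c = 95.76 m/s.
Δv = v_esc − v_c = 28.05 m/s.

Δv ≈ 28.0 m/s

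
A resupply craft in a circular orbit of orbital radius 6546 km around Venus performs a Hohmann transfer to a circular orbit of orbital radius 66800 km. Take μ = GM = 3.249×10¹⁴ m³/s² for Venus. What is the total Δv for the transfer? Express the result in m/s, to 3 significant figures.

Δv_total ≈ 3740 m/s

r₁ = 6546 km = 6.546×10⁶ m.
r₂ = 66800 km = 6.680×10⁷ m.
Transfer ellipse a_t = (r₁ + r₂)/2 = 3.667×10⁷ m.
At r₁: circular v_c1 = √(μ/r₁) = 7045 m/s; transfer-periapsis v_p = √[μ(2/r₁ − 1/a_t)] = 9508 m/s.
Δv₁ = v_p − v_c1 = 2463 m/s.
At r₂: circular v_c2 = √(μ/r₂) = 2205 m/s; transfer-apoapsis v_a = √[μ(2/r₂ − 1/a_t)] = 931.8 m/s.
Δv₂ = v_c2 − v_a = 1274 m/s.
Total Δv = Δv₁ + Δv₂ = 3737 m/s.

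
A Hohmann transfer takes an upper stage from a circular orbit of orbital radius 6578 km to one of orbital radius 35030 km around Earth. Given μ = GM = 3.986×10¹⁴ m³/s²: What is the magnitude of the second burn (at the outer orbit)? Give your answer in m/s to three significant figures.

Δv ≈ 1480 m/s

r₁ = 6578 km = 6.578×10⁶ m.
r₂ = 35030 km = 3.503×10⁷ m.
Transfer ellipse a_t = (r₁ + r₂)/2 = 2.080×10⁷ m.
At r₁: circular v_c1 = √(μ/r₁) = 7784 m/s; transfer-perigee v_p = √[μ(2/r₁ − 1/a_t)] = 10100 m/s.
At r₂: circular v_c2 = √(μ/r₂) = 3373 m/s; transfer-apogee v_a = √[μ(2/r₂ − 1/a_t)] = 1897 m/s.
Δv₂ = v_c2 − v_a = 1476 m/s.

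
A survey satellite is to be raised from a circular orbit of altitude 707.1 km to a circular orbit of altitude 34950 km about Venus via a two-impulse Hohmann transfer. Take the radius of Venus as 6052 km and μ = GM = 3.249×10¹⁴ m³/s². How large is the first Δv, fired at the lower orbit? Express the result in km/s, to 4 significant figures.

r₁ = 6052 + 707.1 = 6759.1 km = 6.7591×10⁶ m.
r₂ = 6052 + 34950 = 41002 km = 4.1002×10⁷ m.
Transfer ellipse a_t = (r₁ + r₂)/2 = 2.388×10⁷ m.
At r₁: circular v_c1 = √(μ/r₁) = 6933 m/s; transfer-periapsis v_p = √[μ(2/r₁ − 1/a_t)] = 9085 m/s.
Δv₁ = v_p − v_c1 = 2152 m/s.
= 2.152 km/s.

Δv ≈ 2.152 km/s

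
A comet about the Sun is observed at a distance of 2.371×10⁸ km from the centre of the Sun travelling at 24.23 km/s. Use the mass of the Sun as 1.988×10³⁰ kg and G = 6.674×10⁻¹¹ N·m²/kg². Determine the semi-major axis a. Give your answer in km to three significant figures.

a ≈ 2.49×10⁸ km

μ = GM = 6.674×10⁻¹¹ × 1.988×10³⁰ = 1.327×10²⁰ m³/s².
r = 2.371×10¹¹ m.
Specific orbital energy ε = v²/2 − μ/r = (24230)²/2 − 1.327×10²⁰/2.371×10¹¹ = -2.660×10⁸ J/kg.
Since ε = −μ/(2a), a = −μ/(2ε) = 2.494×10¹¹ m = 2.4935×10⁸ km.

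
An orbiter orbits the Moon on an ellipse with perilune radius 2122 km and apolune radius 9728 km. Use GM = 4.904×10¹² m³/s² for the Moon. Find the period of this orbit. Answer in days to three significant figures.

T ≈ 0.474 days

Semi-major axis a = (r_p + r_a)/2 = (2122.0 + 9728.0)/2 = 5925.0 km = 5.925×10⁶ m.
By Kepler's third law T = 2π√(a³/μ) = 2π × 6.513×10³ = 4.092×10⁴ s.
= 0.4736 days.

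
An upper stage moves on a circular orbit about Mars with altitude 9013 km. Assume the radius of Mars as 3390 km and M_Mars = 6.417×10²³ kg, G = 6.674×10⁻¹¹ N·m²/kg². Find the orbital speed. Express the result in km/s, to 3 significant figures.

v ≈ 1.86 km/s

μ = GM = 6.674×10⁻¹¹ × 6.417×10²³ = 4.283×10¹³ m³/s².
r = 3390 + 9013 = 12403 km = 1.2403×10⁷ m.
For a circular orbit v = √(μ/r) = √(4.283×10¹³ / 1.240×10⁷) = √(3.453×10⁶) = 1858 m/s.
That is 1.858 km/s.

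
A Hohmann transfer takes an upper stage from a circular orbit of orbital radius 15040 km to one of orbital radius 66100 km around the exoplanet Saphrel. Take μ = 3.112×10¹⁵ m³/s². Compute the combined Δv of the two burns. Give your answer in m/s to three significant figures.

Δv_total ≈ 6660 m/s

r₁ = 15040 km = 1.504×10⁷ m.
r₂ = 66100 km = 6.610×10⁷ m.
Transfer ellipse a_t = (r₁ + r₂)/2 = 4.057×10⁷ m.
At r₁: circular v_c1 = √(μ/r₁) = 14380 m/s; transfer-periapsis v_p = √[μ(2/r₁ − 1/a_t)] = 18360 m/s.
Δv₁ = v_p − v_c1 = 3976 m/s.
At r₂: circular v_c2 = √(μ/r₂) = 6861 m/s; transfer-apoapsis v_a = √[μ(2/r₂ − 1/a_t)] = 4178 m/s.
Δv₂ = v_c2 − v_a = 2684 m/s.
Total Δv = Δv₁ + Δv₂ = 6660 m/s.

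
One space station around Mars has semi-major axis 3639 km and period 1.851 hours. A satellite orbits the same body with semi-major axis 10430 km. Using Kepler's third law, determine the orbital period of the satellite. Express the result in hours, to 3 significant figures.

T₂ ≈ 8.98 hours

Kepler's third law: T² ∝ a³, so T₂ = T₁ (a₂/a₁)^(3/2).
a₂/a₁ = 2.866, (a₂/a₁)^(3/2) = 4.852.
T₂ = 1.851 × 4.852 = 8.982 hours.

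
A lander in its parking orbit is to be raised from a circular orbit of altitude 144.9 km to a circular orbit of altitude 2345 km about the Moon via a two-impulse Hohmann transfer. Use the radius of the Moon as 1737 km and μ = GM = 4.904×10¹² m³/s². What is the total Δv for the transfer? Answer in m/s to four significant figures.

Δv_total ≈ 499.8 m/s

r₁ = 1737 + 144.9 = 1881.9 km = 1.8819×10⁶ m.
r₂ = 1737 + 2345 = 4082.0 km = 4.0820×10⁶ m.
Transfer ellipse a_t = (r₁ + r₂)/2 = 2.982×10⁶ m.
At r₁: circular v_c1 = √(μ/r₁) = 1614 m/s; transfer-perilune v_p = √[μ(2/r₁ − 1/a_t)] = 1889 m/s.
Δv₁ = v_p − v_c1 = 274.4 m/s.
At r₂: circular v_c2 = √(μ/r₂) = 1096 m/s; transfer-apolune v_a = √[μ(2/r₂ − 1/a_t)] = 870.7 m/s.
Δv₂ = v_c2 − v_a = 225.3 m/s.
Total Δv = Δv₁ + Δv₂ = 499.8 m/s.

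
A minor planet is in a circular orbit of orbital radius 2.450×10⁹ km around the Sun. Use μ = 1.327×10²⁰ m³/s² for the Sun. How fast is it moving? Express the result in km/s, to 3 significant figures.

r = 2.450×10⁹ km = 2.450×10¹² m.
For a circular orbit v = √(μ/r) = √(1.327×10²⁰ / 2.450×10¹²) = √(5.416×10⁷) = 7360 m/s.
That is 7.360 km/s.

v ≈ 7.36 km/s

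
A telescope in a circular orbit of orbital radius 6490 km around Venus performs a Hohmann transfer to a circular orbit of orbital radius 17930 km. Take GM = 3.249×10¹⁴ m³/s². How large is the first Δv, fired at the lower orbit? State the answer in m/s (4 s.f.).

Δv ≈ 1499 m/s

r₁ = 6490 km = 6.490×10⁶ m.
r₂ = 17930 km = 1.793×10⁷ m.
Transfer ellipse a_t = (r₁ + r₂)/2 = 1.221×10⁷ m.
At r₁: circular v_c1 = √(μ/r₁) = 7075 m/s; transfer-periapsis v_p = √[μ(2/r₁ − 1/a_t)] = 8574 m/s.
Δv₁ = v_p − v_c1 = 1499 m/s.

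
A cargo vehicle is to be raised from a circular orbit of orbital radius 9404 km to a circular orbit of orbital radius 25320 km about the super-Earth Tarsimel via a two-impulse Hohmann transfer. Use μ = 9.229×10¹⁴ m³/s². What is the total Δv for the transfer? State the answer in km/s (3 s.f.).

Δv_total ≈ 3.65 km/s

r₁ = 9404 km = 9.404×10⁶ m.
r₂ = 25320 km = 2.532×10⁷ m.
Transfer ellipse a_t = (r₁ + r₂)/2 = 1.736×10⁷ m.
At r₁: circular v_c1 = √(μ/r₁) = 9907 m/s; transfer-periapsis v_p = √[μ(2/r₁ − 1/a_t)] = 11960 m/s.
Δv₁ = v_p − v_c1 = 2057 m/s.
At r₂: circular v_c2 = √(μ/r₂) = 6037 m/s; transfer-apoapsis v_a = √[μ(2/r₂ − 1/a_t)] = 4443 m/s.
Δv₂ = v_c2 − v_a = 1594 m/s.
Total Δv = Δv₁ + Δv₂ = 3651 m/s = 3.651 km/s.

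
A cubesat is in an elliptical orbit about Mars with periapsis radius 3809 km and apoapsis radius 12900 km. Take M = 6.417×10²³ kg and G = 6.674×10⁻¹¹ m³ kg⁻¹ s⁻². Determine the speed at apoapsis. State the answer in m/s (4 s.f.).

v ≈ 1230 m/s

μ = GM = 6.674×10⁻¹¹ × 6.417×10²³ = 4.283×10¹³ m³/s².
Semi-major axis a = (r_p + r_a)/2 = 8354.5 km = 8.354×10⁶ m.
Vis-viva: v² = μ(2/r − 1/a) = 4.283×10¹³ × (1.550×10⁻⁷ − 1.197×10⁻⁷) = 1.514×10⁶ m²/s².
v = 1230 m/s.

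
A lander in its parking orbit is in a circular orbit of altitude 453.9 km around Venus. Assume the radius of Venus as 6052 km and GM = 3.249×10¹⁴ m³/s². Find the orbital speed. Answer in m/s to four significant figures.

r = 6052 + 453.9 = 6505.9 km = 6.5059×10⁶ m.
For a circular orbit v = √(μ/r) = √(3.249×10¹⁴ / 6.506×10⁶) = √(4.994×10⁷) = 7067 m/s.

v ≈ 7067 m/s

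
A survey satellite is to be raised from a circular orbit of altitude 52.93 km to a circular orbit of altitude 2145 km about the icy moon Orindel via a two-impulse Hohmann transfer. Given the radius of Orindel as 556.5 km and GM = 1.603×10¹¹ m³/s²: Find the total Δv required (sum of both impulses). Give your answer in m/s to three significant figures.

r₁ = 556.5 + 52.93 = 609.43 km = 6.0943×10⁵ m.
r₂ = 556.5 + 2145 = 2701.5 km = 2.7015×10⁶ m.
Transfer ellipse a_t = (r₁ + r₂)/2 = 1.655×10⁶ m.
At r₁: circular v_c1 = √(μ/r₁) = 512.9 m/s; transfer-periapsis v_p = √[μ(2/r₁ − 1/a_t)] = 655.2 m/s.
Δv₁ = v_p − v_c1 = 142.3 m/s.
At r₂: circular v_c2 = √(μ/r₂) = 243.6 m/s; transfer-apoapsis v_a = √[μ(2/r₂ − 1/a_t)] = 147.8 m/s.
Δv₂ = v_c2 − v_a = 95.80 m/s.
Total Δv = Δv₁ + Δv₂ = 238.1 m/s.

Δv_total ≈ 238 m/s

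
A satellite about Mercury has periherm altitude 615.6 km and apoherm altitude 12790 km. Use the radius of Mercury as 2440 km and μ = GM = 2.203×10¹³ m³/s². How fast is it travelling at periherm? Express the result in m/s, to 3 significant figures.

r_p = 2440 + 615.6 = 3055.6 km = 3.0556×10⁶ m.
r_a = 2440 + 12790 = 15230 km = 1.5230×10⁷ m.
Semi-major axis a = (r_p + r_a)/2 = 9142.8 km = 9.143×10⁶ m.
Vis-viva: v² = μ(2/r − 1/a) = 2.203×10¹³ × (6.545×10⁻⁷ − 1.094×10⁻⁷) = 1.201×10⁷ m²/s².
v = 3466 m/s.

v ≈ 3470 m/s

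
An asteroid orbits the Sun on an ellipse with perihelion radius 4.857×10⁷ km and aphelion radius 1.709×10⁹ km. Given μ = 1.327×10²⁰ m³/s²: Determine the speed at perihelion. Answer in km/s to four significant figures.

v ≈ 72.89 km/s

Semi-major axis a = (r_p + r_a)/2 = 8.7878×10⁸ km = 8.788×10¹¹ m.
Vis-viva: v² = μ(2/r − 1/a) = 1.327×10²⁰ × (4.118×10⁻¹¹ − 1.138×10⁻¹²) = 5.313×10⁹ m²/s².
v = 72890 m/s = 72.89 km/s.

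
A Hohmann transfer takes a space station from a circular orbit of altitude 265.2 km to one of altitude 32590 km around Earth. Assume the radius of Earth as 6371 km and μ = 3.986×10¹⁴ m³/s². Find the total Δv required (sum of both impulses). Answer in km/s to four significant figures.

r₁ = 6371 + 265.2 = 6636.2 km = 6.6362×10⁶ m.
r₂ = 6371 + 32590 = 38961 km = 3.8961×10⁷ m.
Transfer ellipse a_t = (r₁ + r₂)/2 = 2.280×10⁷ m.
At r₁: circular v_c1 = √(μ/r₁) = 7750 m/s; transfer-perigee v_p = √[μ(2/r₁ − 1/a_t)] = 10130 m/s.
Δv₁ = v_p − v_c1 = 2381 m/s.
At r₂: circular v_c2 = √(μ/r₂) = 3199 m/s; transfer-apogee v_a = √[μ(2/r₂ − 1/a_t)] = 1726 m/s.
Δv₂ = v_c2 − v_a = 1473 m/s.
Total Δv = Δv₁ + Δv₂ = 3854 m/s = 3.854 km/s.

Δv_total ≈ 3.854 km/s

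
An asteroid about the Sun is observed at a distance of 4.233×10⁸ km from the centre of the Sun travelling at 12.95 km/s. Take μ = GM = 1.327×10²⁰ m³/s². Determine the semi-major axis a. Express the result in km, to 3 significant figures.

a ≈ 2.89×10⁸ km

r = 4.233×10¹¹ m.
Vis-viva rearranged: 1/a = 2/r − v²/μ = 4.725×10⁻¹² − 1.264×10⁻¹² = 3.461×10⁻¹² m⁻¹.
a = 2.889×10¹¹ m = 2.8893×10⁸ km.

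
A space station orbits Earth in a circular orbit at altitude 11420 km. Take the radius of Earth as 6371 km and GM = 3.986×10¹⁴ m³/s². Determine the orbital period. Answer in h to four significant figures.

T ≈ 6.560 h

r = 6371 + 11420 = 17791 km = 1.7791×10⁷ m.
Kepler's third law: T = 2π√(r³/μ) = 2π√((1.779×10⁷)³ / 3.986×10¹⁴).
r³/μ = 1.413×10⁷ s², so T = 2π × 3.759×10³ = 2.362×10⁴ s.
Converting: 2.362×10⁴ s ÷ 3600 = 6.560 h.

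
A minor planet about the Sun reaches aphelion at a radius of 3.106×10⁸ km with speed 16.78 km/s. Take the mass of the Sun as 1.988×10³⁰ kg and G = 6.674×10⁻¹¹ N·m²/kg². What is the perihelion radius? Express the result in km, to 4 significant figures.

perihelion radius ≈ 1.527×10⁸ km

μ = GM = 6.674×10⁻¹¹ × 1.988×10³⁰ = 1.327×10²⁰ m³/s².
r_a = 3.106×10¹¹ m.
Specific energy ε = v²/2 − μ/r = -2.864×10⁸ J/kg, so a = −μ/(2ε) = 2.316×10¹¹ m.
The apsides satisfy r_p + r_a = 2a, so the perihelion radius is 2a − r_a = 1.527×10¹¹ m = 1.5269×10⁸ km.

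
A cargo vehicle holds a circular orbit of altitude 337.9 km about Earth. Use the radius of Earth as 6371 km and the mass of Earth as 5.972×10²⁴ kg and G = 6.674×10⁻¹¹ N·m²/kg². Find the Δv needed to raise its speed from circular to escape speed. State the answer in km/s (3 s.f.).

Δv ≈ 3.19 km/s

μ = GM = 6.674×10⁻¹¹ × 5.972×10²⁴ = 3.986×10¹⁴ m³/s².
r = 6371 + 337.9 = 6708.9 km = 6.7089×10⁶ m.
Circular speed v_c = √(μ/r) = 7708 m/s.
Escape speed v_esc = √(2μ/r) = √2 × v_c = 10900 m/s.
Δv = v_esc − v_c = 3193 m/s = 3.193 km/s.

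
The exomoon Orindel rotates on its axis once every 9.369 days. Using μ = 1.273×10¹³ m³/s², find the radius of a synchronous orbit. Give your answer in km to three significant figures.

r_sync ≈ 59600 km

T = 9.369 days = 8.095×10⁵ s.
A synchronous orbit has period T, so by Kepler's third law a = (μT²/4π²)^(1/3).
μT²/4π² = 1.273×10¹³ × (8.095×10⁵)² / 39.48 = 2.113×10²³ m³.
a = 5.956×10⁷ m = 59561 km.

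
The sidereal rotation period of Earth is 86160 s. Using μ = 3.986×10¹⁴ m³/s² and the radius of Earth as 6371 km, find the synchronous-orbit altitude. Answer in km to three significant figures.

A synchronous orbit has period T, so by Kepler's third law a = (μT²/4π²)^(1/3).
μT²/4π² = 3.986×10¹⁴ × (8.616×10⁴)² / 39.48 = 7.495×10²² m³.
a = 4.216×10⁷ m = 42163 km.
Altitude h = a − R = 42163 − 6371 = 35792 km.

h_sync ≈ 35800 km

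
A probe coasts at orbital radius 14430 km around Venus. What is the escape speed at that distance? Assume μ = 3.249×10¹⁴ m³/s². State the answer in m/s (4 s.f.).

v_esc ≈ 6711 m/s

r = 14430 km = 1.443×10⁷ m.
Escape speed v_esc = √(2μ/r) = √(2 × 3.249×10¹⁴ / 1.443×10⁷) = √(4.503×10⁷) = 6711 m/s.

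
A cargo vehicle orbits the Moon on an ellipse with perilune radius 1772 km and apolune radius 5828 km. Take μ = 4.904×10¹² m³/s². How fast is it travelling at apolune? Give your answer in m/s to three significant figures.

Semi-major axis a = (r_p + r_a)/2 = 3800.0 km = 3.800×10⁶ m.
Vis-viva: v² = μ(2/r − 1/a) = 4.904×10¹² × (3.432×10⁻⁷ − 2.632×10⁻⁷) = 3.924×10⁵ m²/s².
v = 626.4 m/s.

v ≈ 626 m/s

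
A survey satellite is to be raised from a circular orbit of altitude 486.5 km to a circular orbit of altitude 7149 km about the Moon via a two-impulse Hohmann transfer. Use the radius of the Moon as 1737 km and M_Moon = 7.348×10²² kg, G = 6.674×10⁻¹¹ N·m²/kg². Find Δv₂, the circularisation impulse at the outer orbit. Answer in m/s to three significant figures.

μ = GM = 6.674×10⁻¹¹ × 7.348×10²² = 4.904×10¹² m³/s².
r₁ = 1737 + 486.5 = 2223.5 km = 2.2235×10⁶ m.
r₂ = 1737 + 7149 = 8886.0 km = 8.8860×10⁶ m.
Transfer ellipse a_t = (r₁ + r₂)/2 = 5.555×10⁶ m.
At r₁: circular v_c1 = √(μ/r₁) = 1485 m/s; transfer-perilune v_p = √[μ(2/r₁ − 1/a_t)] = 1878 m/s.
At r₂: circular v_c2 = √(μ/r₂) = 742.9 m/s; transfer-apolune v_a = √[μ(2/r₂ − 1/a_t)] = 470.0 m/s.
Δv₂ = v_c2 − v_a = 272.9 m/s.

Δv ≈ 273 m/s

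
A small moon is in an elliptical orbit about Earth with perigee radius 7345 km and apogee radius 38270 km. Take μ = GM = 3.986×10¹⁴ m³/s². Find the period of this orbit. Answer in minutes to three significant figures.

T ≈ 571 minutes

Semi-major axis a = (r_p + r_a)/2 = (7345.0 + 38270)/2 = 22808 km = 2.281×10⁷ m.
By Kepler's third law T = 2π√(a³/μ) = 2π × 5.456×10³ = 3.428×10⁴ s.
= 571.3 minutes.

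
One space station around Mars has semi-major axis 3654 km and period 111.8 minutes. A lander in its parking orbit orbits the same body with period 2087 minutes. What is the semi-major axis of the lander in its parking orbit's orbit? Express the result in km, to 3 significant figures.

Kepler's third law: a³ ∝ T², so a₂ = a₁ (T₂/T₁)^(2/3).
T₂/T₁ = 18.67, (T₂/T₁)^(2/3) = 7.037.
a₂ = 3654 × 7.037 = 25710 km.

a₂ ≈ 25700 km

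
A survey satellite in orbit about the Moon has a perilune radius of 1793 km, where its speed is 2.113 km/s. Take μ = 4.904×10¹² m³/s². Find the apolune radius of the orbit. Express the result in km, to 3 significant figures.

r_p = 1.793×10⁶ m.
Specific energy ε = v²/2 − μ/r = -5.027×10⁵ J/kg, so a = −μ/(2ε) = 4.878×10⁶ m.
The apsides satisfy r_p + r_a = 2a, so the apolune radius is 2a − r_p = 7.962×10⁶ m = 7962.4 km.

apolune radius ≈ 7960 km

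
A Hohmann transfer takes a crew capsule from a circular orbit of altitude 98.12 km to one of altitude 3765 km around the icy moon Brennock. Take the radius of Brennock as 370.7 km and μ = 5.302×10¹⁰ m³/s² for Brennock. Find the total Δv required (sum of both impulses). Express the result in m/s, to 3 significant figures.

Δv_total ≈ 177 m/s

r₁ = 370.7 + 98.12 = 468.82 km = 4.6882×10⁵ m.
r₂ = 370.7 + 3765 = 4135.7 km = 4.1357×10⁶ m.
Transfer ellipse a_t = (r₁ + r₂)/2 = 2.302×10⁶ m.
At r₁: circular v_c1 = √(μ/r₁) = 336.3 m/s; transfer-periapsis v_p = √[μ(2/r₁ − 1/a_t)] = 450.7 m/s.
Δv₁ = v_p − v_c1 = 114.4 m/s.
At r₂: circular v_c2 = √(μ/r₂) = 113.2 m/s; transfer-apoapsis v_a = √[μ(2/r₂ − 1/a_t)] = 51.09 m/s.
Δv₂ = v_c2 − v_a = 62.13 m/s.
Total Δv = Δv₁ + Δv₂ = 176.6 m/s.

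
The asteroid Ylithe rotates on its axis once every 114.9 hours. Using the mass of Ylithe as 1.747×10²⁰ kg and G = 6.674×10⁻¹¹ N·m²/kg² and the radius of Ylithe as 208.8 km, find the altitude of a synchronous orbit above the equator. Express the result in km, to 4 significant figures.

μ = GM = 6.674×10⁻¹¹ × 1.747×10²⁰ = 1.166×10¹⁰ m³/s².
T = 114.9 hours = 4.136×10⁵ s.
A synchronous orbit has period T, so by Kepler's third law a = (μT²/4π²)^(1/3).
μT²/4π² = 1.166×10¹⁰ × (4.136×10⁵)² / 39.48 = 5.053×10¹⁹ m³.
a = 3.697×10⁶ m = 3697.0 km.
Altitude h = a − R = 3697.0 − 208.8 = 3488.2 km.

h_sync ≈ 3488 km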